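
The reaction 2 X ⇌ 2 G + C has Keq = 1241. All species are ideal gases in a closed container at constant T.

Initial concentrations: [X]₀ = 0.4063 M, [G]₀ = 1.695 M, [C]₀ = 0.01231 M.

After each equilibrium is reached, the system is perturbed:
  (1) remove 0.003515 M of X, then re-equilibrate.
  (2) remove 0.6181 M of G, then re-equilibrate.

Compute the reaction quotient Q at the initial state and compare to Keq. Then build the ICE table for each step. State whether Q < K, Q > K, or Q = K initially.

Q₀ = 0.2142; Q < K (proceeds forward)

Q₀ = 0.2142 vs Keq = 1241 ⇒ Q<K, forward
Step 1:
                  X         G         C
  init       0.4063     1.695   0.01231
  Δ         -0.3798    0.3798    0.1899
  eq        0.02649     2.075    0.2022
  solve Keq expr → x = 0.1899; check Q = 1241
Then remove 0.003515 M of X.
Step 2:
                  X         G         C
  init      0.02297     2.075    0.2022
  Δ        0.003362 -0.003362 -0.001681
  eq        0.02633     2.071    0.2005
  solve Keq expr → x = -0.001681; check Q = 1241
Then remove 0.6181 M of G.
Step 3:
                  X         G         C
  init      0.02633     1.453    0.2005
  Δ       -0.007586  0.007586  0.003793
  eq        0.01875     1.461    0.2043
  solve Keq expr → x = 0.003793; check Q = 1241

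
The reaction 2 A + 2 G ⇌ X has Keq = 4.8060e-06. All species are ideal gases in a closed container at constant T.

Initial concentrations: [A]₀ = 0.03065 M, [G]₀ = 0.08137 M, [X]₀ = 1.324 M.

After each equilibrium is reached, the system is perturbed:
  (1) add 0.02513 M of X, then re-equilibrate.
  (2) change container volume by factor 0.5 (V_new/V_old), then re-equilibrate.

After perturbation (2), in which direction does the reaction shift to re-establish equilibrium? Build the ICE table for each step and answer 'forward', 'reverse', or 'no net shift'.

Direction: forward

Q₀ = 2.1286e+05 vs Keq = 4.8060e-06 ⇒ Q>K, reverse
Step 1:
                    A           G           X
  Initial     0.03065     0.08137       1.324
  Change        2.647       2.647      -1.324
  Equil         2.678       2.729  2.5669e-04
  solve Keq expr → x = -1.324; check Q = 4.8060e-06
Then add 0.02513 M of X.
Step 2:
                    A           G           X
  Initial       2.678       2.729     0.02539
  Change      0.05022     0.05022    -0.02511
  Equil         2.728       2.779  2.7630e-04
  solve Keq expr → x = -0.02511; check Q = 4.8060e-06
Then change container volume by factor 0.5 (V_new/V_old).
Step 3:
                    A           G           X
  Initial       5.457       5.558  5.5261e-04
  Change    -0.007687   -0.007687    0.003844
  Equil         5.449        5.55    0.004396
  solve Keq expr → x = 0.003844; check Q = 4.8060e-06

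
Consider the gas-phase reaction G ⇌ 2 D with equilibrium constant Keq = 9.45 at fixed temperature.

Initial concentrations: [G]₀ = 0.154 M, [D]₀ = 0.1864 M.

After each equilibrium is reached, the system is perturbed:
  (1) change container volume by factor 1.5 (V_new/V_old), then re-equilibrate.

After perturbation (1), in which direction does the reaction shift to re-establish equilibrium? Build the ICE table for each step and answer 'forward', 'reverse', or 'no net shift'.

Q₀ = 0.2256 vs Keq = 9.45 ⇒ Q<K, forward
Step 1:
                   G          D
  Initial      0.154     0.1864
  Change     -0.1324     0.2649
  Equil      0.02155     0.4513
  solve Keq expr → x = 0.1324; check Q = 9.45
Then change container volume by factor 1.5 (V_new/V_old).
Step 2:
                   G          D
  Initial    0.01437     0.3009
  Change   -0.004242   0.008483
  Equil      0.01013     0.3093
  solve Keq expr → x = 0.004242; check Q = 9.45

Direction: forward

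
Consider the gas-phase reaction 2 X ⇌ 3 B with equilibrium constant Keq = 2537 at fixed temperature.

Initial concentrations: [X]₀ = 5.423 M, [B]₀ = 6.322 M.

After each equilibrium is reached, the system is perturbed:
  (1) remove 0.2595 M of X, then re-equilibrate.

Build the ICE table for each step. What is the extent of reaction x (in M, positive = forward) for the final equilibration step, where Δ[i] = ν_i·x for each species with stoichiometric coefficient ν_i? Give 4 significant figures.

Q₀ = 8.592 vs Keq = 2537 ⇒ Q<K, forward
Step 1:
                  X         B
  init        5.423     6.322
  Δ          -4.487      6.73
  eq         0.9362     13.05
  solve Keq expr → x = 2.243; check Q = 2537
Then remove 0.2595 M of X.
Step 2:
                  X         B
  init       0.6767     13.05
  Δ          0.2236   -0.3355
  eq         0.9003     12.72
  solve Keq expr → x = -0.1118; check Q = 2537

x = -0.1118 M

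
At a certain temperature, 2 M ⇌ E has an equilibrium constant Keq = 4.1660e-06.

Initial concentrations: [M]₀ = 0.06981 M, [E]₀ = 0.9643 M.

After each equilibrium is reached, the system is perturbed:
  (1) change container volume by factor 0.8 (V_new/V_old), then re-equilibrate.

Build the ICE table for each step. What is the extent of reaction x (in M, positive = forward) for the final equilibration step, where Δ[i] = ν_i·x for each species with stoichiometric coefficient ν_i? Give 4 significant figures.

Q₀ = 197.9 vs Keq = 4.1660e-06 ⇒ Q>K, reverse
Step 1:
                  M         E
  init      0.06981    0.9643
  Δ           1.929   -0.9643
  eq          1.998 1.6637e-05
  solve Keq expr → x = -0.9643; check Q = 4.1660e-06
Then change container volume by factor 0.8 (V_new/V_old).
Step 2:
                  M         E
  init        2.498 2.0796e-05
  Δ       -1.0398e-05 5.1988e-06
  eq          2.498 2.5995e-05
  solve Keq expr → x = 5.1988e-06; check Q = 4.1660e-06

x = 5.1988e-06 M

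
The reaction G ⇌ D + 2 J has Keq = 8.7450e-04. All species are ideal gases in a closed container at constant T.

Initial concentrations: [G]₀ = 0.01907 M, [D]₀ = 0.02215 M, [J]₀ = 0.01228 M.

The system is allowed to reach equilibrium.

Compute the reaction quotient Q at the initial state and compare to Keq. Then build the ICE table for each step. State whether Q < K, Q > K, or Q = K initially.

Q₀ = 1.7515e-04; Q < K (proceeds forward)

Q₀ = 1.7515e-04 vs Keq = 8.7450e-04 ⇒ Q<K, forward
Step 1:
                  G         D         J
  init      0.01907   0.02215   0.01228
  Δ       -0.004685  0.004685  0.009371
  eq        0.01438   0.02684   0.02165
  solve Keq expr → x = 0.004685; check Q = 8.7450e-04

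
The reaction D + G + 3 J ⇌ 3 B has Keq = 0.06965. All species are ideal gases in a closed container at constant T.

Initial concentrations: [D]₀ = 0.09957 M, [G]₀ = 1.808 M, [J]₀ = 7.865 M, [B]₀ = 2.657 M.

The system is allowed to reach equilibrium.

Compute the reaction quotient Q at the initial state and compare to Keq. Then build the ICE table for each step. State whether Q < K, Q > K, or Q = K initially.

Q₀ = 0.2142; Q > K (proceeds reverse)

Q₀ = 0.2142 vs Keq = 0.06965 ⇒ Q>K, reverse
Step 1:
                    D           G           J           B
  Initial     0.09957       1.808       7.865       2.657
  Change      0.09075     0.09075      0.2723     -0.2723
  Equil        0.1903       1.899       8.137       2.385
  solve Keq expr → x = -0.09075; check Q = 0.06965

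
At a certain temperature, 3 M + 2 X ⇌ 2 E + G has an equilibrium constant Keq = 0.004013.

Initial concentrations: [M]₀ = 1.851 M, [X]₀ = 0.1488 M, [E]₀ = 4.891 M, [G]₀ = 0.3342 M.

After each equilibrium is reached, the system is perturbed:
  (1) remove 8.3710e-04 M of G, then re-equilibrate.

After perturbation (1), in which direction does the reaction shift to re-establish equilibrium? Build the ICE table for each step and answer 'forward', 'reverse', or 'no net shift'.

Direction: forward

Q₀ = 56.93 vs Keq = 0.004013 ⇒ Q>K, reverse
Step 1:
                   M          X          E          G
  init         1.851     0.1488      4.891     0.3342
  Δ           0.9924     0.6616    -0.6616    -0.3308
  eq           2.843     0.8104      4.229   0.003387
  solve Keq expr → x = -0.3308; check Q = 0.004013
Then remove 8.3710e-04 M of G.
Step 2:
                   M          X          E          G
  init         2.843     0.8104      4.229    0.00255
  Δ        -0.002437  -0.001625   0.001625 8.1228e-04
  eq           2.841     0.8088      4.231   0.003363
  solve Keq expr → x = 8.1228e-04; check Q = 0.004013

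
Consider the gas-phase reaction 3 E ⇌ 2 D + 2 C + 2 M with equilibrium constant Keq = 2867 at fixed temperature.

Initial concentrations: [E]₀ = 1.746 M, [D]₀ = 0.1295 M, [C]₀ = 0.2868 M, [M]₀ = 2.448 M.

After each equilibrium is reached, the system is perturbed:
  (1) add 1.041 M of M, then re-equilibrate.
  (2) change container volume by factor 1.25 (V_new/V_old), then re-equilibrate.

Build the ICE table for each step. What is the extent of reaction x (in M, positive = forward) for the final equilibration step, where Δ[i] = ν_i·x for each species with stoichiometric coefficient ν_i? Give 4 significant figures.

x = 0.01124 M

Q₀ = 0.001553 vs Keq = 2867 ⇒ Q<K, forward
Step 1:
                  E         D         C         M
  init        1.746    0.1295    0.2868     2.448
  Δ          -1.534     1.023     1.023     1.023
  eq         0.2122     1.152     1.309     3.471
  solve Keq expr → x = 0.5113; check Q = 2867
Then add 1.041 M of M.
Step 2:
                  E         D         C         M
  init       0.2122     1.152     1.309     4.512
  Δ          0.0336   -0.0224   -0.0224   -0.0224
  eq         0.2458      1.13     1.287     4.489
  solve Keq expr → x = -0.0112; check Q = 2867
Then change container volume by factor 1.25 (V_new/V_old).
Step 3:
                  E         D         C         M
  init       0.1967    0.9037      1.03     3.591
  Δ        -0.03373   0.02249   0.02249   0.02249
  eq         0.1629    0.9262     1.052     3.614
  solve Keq expr → x = 0.01124; check Q = 2867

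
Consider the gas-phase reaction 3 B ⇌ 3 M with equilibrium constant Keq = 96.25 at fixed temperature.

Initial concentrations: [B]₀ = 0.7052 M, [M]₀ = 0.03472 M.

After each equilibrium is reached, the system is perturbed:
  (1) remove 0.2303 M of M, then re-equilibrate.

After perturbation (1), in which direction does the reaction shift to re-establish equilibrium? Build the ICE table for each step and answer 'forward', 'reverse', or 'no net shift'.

Q₀ = 1.1934e-04 vs Keq = 96.25 ⇒ Q<K, forward
Step 1:
                   B          M
  init        0.7052    0.03472
  Δ          -0.5727     0.5727
  eq          0.1325     0.6074
  solve Keq expr → x = 0.1909; check Q = 96.25
Then remove 0.2303 M of M.
Step 2:
                   B          M
  init        0.1325     0.3771
  Δ         -0.04125    0.04125
  eq         0.09128     0.4183
  solve Keq expr → x = 0.01375; check Q = 96.25

Direction: forward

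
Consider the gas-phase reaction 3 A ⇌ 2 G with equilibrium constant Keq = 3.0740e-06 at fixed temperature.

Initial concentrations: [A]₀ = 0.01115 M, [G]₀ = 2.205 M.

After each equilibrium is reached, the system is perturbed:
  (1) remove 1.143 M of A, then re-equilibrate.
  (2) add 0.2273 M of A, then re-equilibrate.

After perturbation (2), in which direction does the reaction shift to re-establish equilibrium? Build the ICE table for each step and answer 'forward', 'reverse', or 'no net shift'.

Q₀ = 3.5075e+06 vs Keq = 3.0740e-06 ⇒ Q>K, reverse
Step 1:
                  A         G
  I         0.01115     2.205
  C           3.292    -2.194
  E           3.303   0.01052
  solve Keq expr → x = -1.097; check Q = 3.0740e-06
Then remove 1.143 M of A.
Step 2:
                  A         G
  I            2.16   0.01052
  C        0.007395  -0.00493
  E           2.167  0.005594
  solve Keq expr → x = -0.002465; check Q = 3.0740e-06
Then add 0.2273 M of A.
Step 3:
                  A         G
  I           2.395  0.005594
  C       -0.001346 8.9724e-04
  E           2.393  0.006491
  solve Keq expr → x = 4.4862e-04; check Q = 3.0740e-06

Direction: forward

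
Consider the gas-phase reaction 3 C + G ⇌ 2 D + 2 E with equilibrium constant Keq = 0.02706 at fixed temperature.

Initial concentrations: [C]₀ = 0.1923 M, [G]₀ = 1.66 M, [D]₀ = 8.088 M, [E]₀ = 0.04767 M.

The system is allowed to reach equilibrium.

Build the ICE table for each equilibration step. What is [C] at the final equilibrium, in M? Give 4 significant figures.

[C]_eq = 0.2586 M

Q₀ = 12.59 vs Keq = 0.02706 ⇒ Q>K, reverse
Step 1:
                  C         G         D         E
  init       0.1923      1.66     8.088   0.04767
  Δ         0.06627   0.02209  -0.04418  -0.04418
  eq         0.2586     1.682     8.044  0.003487
  solve Keq expr → x = -0.02209; check Q = 0.02706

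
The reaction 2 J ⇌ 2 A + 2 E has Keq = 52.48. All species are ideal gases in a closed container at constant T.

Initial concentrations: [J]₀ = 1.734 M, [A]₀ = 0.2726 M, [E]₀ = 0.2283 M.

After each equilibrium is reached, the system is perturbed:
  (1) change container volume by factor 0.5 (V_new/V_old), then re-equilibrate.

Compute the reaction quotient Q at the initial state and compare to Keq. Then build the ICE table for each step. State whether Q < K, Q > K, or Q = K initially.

Q₀ = 0.001288 vs Keq = 52.48 ⇒ Q<K, forward
Step 1:
                    J           A           E
  init          1.734      0.2726      0.2283
  Δ            -1.371       1.371       1.371
  eq           0.3629       1.644       1.599
  solve Keq expr → x = 0.6856; check Q = 52.48
Then change container volume by factor 0.5 (V_new/V_old).
Step 2:
                    J           A           E
  init         0.7258       3.287       3.199
  Δ            0.3943     -0.3943     -0.3943
  eq             1.12       2.893       2.805
  solve Keq expr → x = -0.1971; check Q = 52.48

Q₀ = 0.001288; Q < K (proceeds forward)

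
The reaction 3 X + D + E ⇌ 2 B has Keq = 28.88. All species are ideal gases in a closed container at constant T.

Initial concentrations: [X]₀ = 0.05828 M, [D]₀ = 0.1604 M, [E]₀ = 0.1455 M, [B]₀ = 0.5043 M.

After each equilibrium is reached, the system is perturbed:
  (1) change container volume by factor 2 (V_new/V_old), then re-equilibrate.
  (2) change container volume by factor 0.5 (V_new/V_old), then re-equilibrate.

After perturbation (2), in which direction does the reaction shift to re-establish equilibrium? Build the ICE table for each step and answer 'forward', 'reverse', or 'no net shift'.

Direction: forward

Q₀ = 5.5049e+04 vs Keq = 28.88 ⇒ Q>K, reverse
Step 1:
                    X           D           E           B
  init        0.05828      0.1604      0.1455      0.5043
  Δ            0.3056      0.1019      0.1019     -0.2038
  eq           0.3639      0.2623      0.2474      0.3005
  solve Keq expr → x = -0.1019; check Q = 28.88
Then change container volume by factor 2 (V_new/V_old).
Step 2:
                    X           D           E           B
  init          0.182      0.1311      0.1237      0.1503
  Δ           0.07078     0.02359     0.02359    -0.04718
  eq           0.2527      0.1547      0.1473      0.1031
  solve Keq expr → x = -0.02359; check Q = 28.88
Then change container volume by factor 0.5 (V_new/V_old).
Step 3:
                    X           D           E           B
  init         0.5055      0.3095      0.2946      0.2062
  Δ           -0.1416    -0.04718    -0.04718     0.09437
  eq           0.3639      0.2623      0.2474      0.3005
  solve Keq expr → x = 0.04718; check Q = 28.88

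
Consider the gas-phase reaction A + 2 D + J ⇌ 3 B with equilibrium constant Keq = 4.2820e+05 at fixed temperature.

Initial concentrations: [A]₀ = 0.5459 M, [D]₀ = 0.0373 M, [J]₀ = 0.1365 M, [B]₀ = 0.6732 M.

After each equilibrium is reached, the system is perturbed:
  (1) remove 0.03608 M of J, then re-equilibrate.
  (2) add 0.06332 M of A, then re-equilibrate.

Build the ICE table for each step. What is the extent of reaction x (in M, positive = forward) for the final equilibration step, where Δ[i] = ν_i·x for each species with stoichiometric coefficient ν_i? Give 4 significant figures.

x = 1.1893e-04 M

Q₀ = 2943 vs Keq = 4.2820e+05 ⇒ Q<K, forward
Step 1:
                   A          D          J          B
  I           0.5459     0.0373     0.1365     0.6732
  C         -0.01678   -0.03356   -0.01678    0.05034
  E           0.5291   0.003737     0.1197     0.7235
  solve Keq expr → x = 0.01678; check Q = 4.2820e+05
Then remove 0.03608 M of J.
Step 2:
                   A          D          J          B
  I           0.5291   0.003737    0.08364     0.7235
  C       3.5653e-04 7.1306e-04 3.5653e-04   -0.00107
  E           0.5295    0.00445      0.084     0.7225
  solve Keq expr → x = -3.5653e-04; check Q = 4.2820e+05
Then add 0.06332 M of A.
Step 3:
                   A          D          J          B
  I           0.5928    0.00445      0.084     0.7225
  C       -1.1893e-04 -2.3786e-04 -1.1893e-04 3.5678e-04
  E           0.5927   0.004212    0.08388     0.7228
  solve Keq expr → x = 1.1893e-04; check Q = 4.2820e+05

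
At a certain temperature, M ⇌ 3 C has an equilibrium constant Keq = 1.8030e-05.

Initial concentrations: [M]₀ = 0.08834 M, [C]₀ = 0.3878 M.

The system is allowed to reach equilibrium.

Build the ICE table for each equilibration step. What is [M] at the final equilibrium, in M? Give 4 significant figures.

[M]_eq = 0.2124 M

Q₀ = 0.6602 vs Keq = 1.8030e-05 ⇒ Q>K, reverse
Step 1:
                  M         C
  I         0.08834    0.3878
  C          0.1241   -0.3722
  E          0.2124   0.01565
  solve Keq expr → x = -0.1241; check Q = 1.8030e-05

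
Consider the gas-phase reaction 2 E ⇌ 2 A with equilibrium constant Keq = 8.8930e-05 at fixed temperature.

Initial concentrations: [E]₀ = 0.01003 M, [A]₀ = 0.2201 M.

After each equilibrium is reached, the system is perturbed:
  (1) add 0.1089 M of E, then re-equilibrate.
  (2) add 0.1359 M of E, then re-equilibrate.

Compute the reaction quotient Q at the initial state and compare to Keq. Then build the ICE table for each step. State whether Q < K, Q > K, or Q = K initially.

Q₀ = 481.5 vs Keq = 8.8930e-05 ⇒ Q>K, reverse
Step 1:
                  E         A
  init      0.01003    0.2201
  Δ           0.218    -0.218
  eq          0.228   0.00215
  solve Keq expr → x = -0.109; check Q = 8.8930e-05
Then add 0.1089 M of E.
Step 2:
                  E         A
  init       0.3369   0.00215
  Δ       -0.001017  0.001017
  eq         0.3359  0.003167
  solve Keq expr → x = 5.0868e-04; check Q = 8.8930e-05
Then add 0.1359 M of E.
Step 3:
                  E         A
  init       0.4718  0.003167
  Δ        -0.00127   0.00127
  eq         0.4705  0.004437
  solve Keq expr → x = 6.3480e-04; check Q = 8.8930e-05

Q₀ = 481.5; Q > K (proceeds reverse)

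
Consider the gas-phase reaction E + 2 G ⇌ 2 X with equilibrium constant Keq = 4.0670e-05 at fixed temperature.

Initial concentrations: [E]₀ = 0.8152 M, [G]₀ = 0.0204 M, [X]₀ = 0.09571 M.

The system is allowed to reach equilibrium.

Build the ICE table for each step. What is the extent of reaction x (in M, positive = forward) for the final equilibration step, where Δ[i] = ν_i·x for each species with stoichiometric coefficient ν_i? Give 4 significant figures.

Q₀ = 27 vs Keq = 4.0670e-05 ⇒ Q>K, reverse
Step 1:
                    E           G           X
  I            0.8152      0.0204     0.09571
  C           0.04751     0.09503    -0.09503
  E            0.8627      0.1154  6.8371e-04
  solve Keq expr → x = -0.04751; check Q = 4.0670e-05

x = -0.04751 M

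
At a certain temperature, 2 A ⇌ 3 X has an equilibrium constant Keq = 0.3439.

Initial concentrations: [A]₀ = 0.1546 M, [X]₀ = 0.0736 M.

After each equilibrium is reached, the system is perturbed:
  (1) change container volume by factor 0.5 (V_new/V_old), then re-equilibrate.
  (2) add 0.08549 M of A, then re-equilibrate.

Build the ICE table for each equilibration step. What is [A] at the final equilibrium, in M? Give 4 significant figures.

[A]_eq = 0.2888 M

Q₀ = 0.01668 vs Keq = 0.3439 ⇒ Q<K, forward
Step 1:
                   A          X
  Initial     0.1546     0.0736
  Change    -0.05278    0.07917
  Equil       0.1018     0.1528
  solve Keq expr → x = 0.02639; check Q = 0.3439
Then change container volume by factor 0.5 (V_new/V_old).
Step 2:
                   A          X
  Initial     0.2036     0.3055
  Change     0.02768   -0.04152
  Equil       0.2313      0.264
  solve Keq expr → x = -0.01384; check Q = 0.3439
Then add 0.08549 M of A.
Step 3:
                   A          X
  Initial     0.3168      0.264
  Change    -0.02805    0.04207
  Equil       0.2888     0.3061
  solve Keq expr → x = 0.01402; check Q = 0.3439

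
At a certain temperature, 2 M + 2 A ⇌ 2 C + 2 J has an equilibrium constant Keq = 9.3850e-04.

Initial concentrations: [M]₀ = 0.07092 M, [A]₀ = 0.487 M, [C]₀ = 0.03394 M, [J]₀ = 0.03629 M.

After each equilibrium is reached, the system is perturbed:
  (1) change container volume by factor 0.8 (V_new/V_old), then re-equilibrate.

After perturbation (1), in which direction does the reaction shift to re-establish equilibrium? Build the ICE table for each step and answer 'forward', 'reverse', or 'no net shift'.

Direction: no net shift

Q₀ = 0.001272 vs Keq = 9.3850e-04 ⇒ Q>K, reverse
Step 1:
                  M         A         C         J
  init      0.07092     0.487   0.03394   0.03629
  Δ        0.002034  0.002034 -0.002034 -0.002034
  eq        0.07295     0.489   0.03191   0.03426
  solve Keq expr → x = -0.001017; check Q = 9.3850e-04
Then change container volume by factor 0.8 (V_new/V_old).
Step 2:
                  M         A         C         J
  init      0.09119    0.6113   0.03988   0.04282
  Δ               0         0         0         0
  eq        0.09119    0.6113   0.03988   0.04282
  solve Keq expr → x = 0; check Q = 9.3850e-04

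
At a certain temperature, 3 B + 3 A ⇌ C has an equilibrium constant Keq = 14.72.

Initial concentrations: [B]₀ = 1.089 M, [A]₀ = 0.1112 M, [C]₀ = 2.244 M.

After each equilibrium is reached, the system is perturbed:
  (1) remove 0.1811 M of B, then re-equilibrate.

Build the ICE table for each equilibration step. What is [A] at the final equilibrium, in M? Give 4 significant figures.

[A]_eq = 0.4289 M

Q₀ = 1264 vs Keq = 14.72 ⇒ Q>K, reverse
Step 1:
                  B         A         C
  init        1.089    0.1112     2.244
  Δ           0.275     0.275  -0.09168
  eq          1.364    0.3862     2.152
  solve Keq expr → x = -0.09168; check Q = 14.72
Then remove 0.1811 M of B.
Step 2:
                  B         A         C
  init        1.183    0.3862     2.152
  Δ         0.04267   0.04267  -0.01422
  eq          1.226    0.4289     2.138
  solve Keq expr → x = -0.01422; check Q = 14.72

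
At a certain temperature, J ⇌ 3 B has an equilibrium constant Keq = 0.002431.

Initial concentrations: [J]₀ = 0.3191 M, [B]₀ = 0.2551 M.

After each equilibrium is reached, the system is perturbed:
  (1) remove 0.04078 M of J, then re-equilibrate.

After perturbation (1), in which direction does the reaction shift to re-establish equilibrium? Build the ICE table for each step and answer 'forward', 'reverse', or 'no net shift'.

Q₀ = 0.05202 vs Keq = 0.002431 ⇒ Q>K, reverse
Step 1:
                  J         B
  init       0.3191    0.2551
  Δ          0.0528   -0.1584
  eq         0.3719    0.0967
  solve Keq expr → x = -0.0528; check Q = 0.002431
Then remove 0.04078 M of J.
Step 2:
                  J         B
  init       0.3311    0.0967
  Δ        0.001187 -0.003561
  eq         0.3323   0.09313
  solve Keq expr → x = -0.001187; check Q = 0.002431

Direction: reverse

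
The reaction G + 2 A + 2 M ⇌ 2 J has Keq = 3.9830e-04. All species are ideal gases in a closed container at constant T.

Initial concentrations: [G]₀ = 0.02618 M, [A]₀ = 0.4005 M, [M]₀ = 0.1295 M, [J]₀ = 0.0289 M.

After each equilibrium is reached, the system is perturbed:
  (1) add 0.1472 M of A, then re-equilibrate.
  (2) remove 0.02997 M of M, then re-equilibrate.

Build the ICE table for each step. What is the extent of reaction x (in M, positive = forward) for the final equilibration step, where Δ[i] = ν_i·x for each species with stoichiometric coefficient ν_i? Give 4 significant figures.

Q₀ = 11.86 vs Keq = 3.9830e-04 ⇒ Q>K, reverse
Step 1:
                   G          A          M          J
  Initial    0.02618     0.4005     0.1295     0.0289
  Change     0.01431    0.02863    0.02863   -0.02863
  Equil      0.04049     0.4291     0.1581 2.7252e-04
  solve Keq expr → x = -0.01431; check Q = 3.9830e-04
Then add 0.1472 M of A.
Step 2:
                   G          A          M          J
  Initial    0.04049     0.5763     0.1581 2.7252e-04
  Change  -4.6497e-05 -9.2995e-05 -9.2995e-05 9.2995e-05
  Equil      0.04045     0.5762      0.158 3.6551e-04
  solve Keq expr → x = 4.6497e-05; check Q = 3.9830e-04
Then remove 0.02997 M of M.
Step 3:
                   G          A          M          J
  Initial    0.04045     0.5762     0.1281 3.6551e-04
  Change  3.4497e-05 6.8995e-05 6.8995e-05 -6.8995e-05
  Equil      0.04048     0.5763     0.1281 2.9652e-04
  solve Keq expr → x = -3.4497e-05; check Q = 3.9830e-04

x = -3.4497e-05 M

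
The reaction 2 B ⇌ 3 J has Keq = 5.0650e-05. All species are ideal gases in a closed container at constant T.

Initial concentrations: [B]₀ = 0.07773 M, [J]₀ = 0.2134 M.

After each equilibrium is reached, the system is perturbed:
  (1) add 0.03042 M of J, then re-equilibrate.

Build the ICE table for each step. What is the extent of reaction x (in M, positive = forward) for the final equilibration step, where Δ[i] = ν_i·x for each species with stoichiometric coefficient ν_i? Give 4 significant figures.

x = -0.009872 M

Q₀ = 1.608 vs Keq = 5.0650e-05 ⇒ Q>K, reverse
Step 1:
                  B         J
  Initial   0.07773    0.2134
  Change     0.1335   -0.2003
  Equil      0.2112   0.01312
  solve Keq expr → x = -0.06676; check Q = 5.0650e-05
Then add 0.03042 M of J.
Step 2:
                  B         J
  Initial    0.2112   0.04354
  Change    0.01974  -0.02961
  Equil       0.231   0.01393
  solve Keq expr → x = -0.009872; check Q = 5.0650e-05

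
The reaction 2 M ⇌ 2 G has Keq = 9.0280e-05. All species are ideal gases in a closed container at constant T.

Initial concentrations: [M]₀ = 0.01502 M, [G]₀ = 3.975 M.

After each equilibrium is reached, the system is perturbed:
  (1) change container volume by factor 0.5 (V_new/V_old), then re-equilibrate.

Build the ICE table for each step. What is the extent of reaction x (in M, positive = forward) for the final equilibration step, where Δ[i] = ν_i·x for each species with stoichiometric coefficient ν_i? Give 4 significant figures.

Q₀ = 7.0038e+04 vs Keq = 9.0280e-05 ⇒ Q>K, reverse
Step 1:
                    M           G
  I           0.01502       3.975
  C             3.937      -3.937
  E             3.952     0.03755
  solve Keq expr → x = -1.969; check Q = 9.0280e-05
Then change container volume by factor 0.5 (V_new/V_old).
Step 2:
                    M           G
  I             7.905     0.07511
  C                 0           0
  E             7.905     0.07511
  solve Keq expr → x = 0; check Q = 9.0280e-05

x = 0 M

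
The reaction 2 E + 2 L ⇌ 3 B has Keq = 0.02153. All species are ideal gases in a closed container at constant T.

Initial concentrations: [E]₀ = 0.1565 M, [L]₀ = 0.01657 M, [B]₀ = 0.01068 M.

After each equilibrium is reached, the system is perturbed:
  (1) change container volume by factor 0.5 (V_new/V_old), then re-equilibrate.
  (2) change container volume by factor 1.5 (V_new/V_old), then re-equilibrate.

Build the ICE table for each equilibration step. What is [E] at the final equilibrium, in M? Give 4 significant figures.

[E]_eq = 0.2124 M

Q₀ = 0.1812 vs Keq = 0.02153 ⇒ Q>K, reverse
Step 1:
                    E           L           B
  Initial      0.1565     0.01657     0.01068
  Change     0.003138    0.003138   -0.004707
  Equil        0.1596     0.01971    0.005973
  solve Keq expr → x = -0.001569; check Q = 0.02153
Then change container volume by factor 0.5 (V_new/V_old).
Step 2:
                    E           L           B
  Initial      0.3193     0.03942     0.01195
  Change    -0.001738   -0.001738    0.002606
  Equil        0.3175     0.03768     0.01455
  solve Keq expr → x = 8.6879e-04; check Q = 0.02153
Then change container volume by factor 1.5 (V_new/V_old).
Step 3:
                    E           L           B
  Initial      0.2117     0.02512    0.009702
  Change   7.0042e-04  7.0042e-04   -0.001051
  Equil        0.2124     0.02582    0.008651
  solve Keq expr → x = -3.5021e-04; check Q = 0.02153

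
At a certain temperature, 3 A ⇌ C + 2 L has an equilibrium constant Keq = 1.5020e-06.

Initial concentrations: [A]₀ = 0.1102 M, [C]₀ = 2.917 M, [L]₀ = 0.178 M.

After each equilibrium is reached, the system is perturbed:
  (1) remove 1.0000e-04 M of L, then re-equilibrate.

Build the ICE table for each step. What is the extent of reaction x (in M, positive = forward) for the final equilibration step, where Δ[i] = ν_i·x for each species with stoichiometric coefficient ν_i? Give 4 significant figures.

Q₀ = 69.06 vs Keq = 1.5020e-06 ⇒ Q>K, reverse
Step 1:
                  A         C         L
  Initial    0.1102     2.917     0.178
  Change     0.2667  -0.08892   -0.1778
  Equil      0.3769     2.828 1.6866e-04
  solve Keq expr → x = -0.08892; check Q = 1.5020e-06
Then remove 1.0000e-04 M of L.
Step 2:
                  A         C         L
  Initial    0.3769     2.828 6.8659e-05
  Change  -1.4985e-04 4.9949e-05 9.9898e-05
  Equil      0.3768     2.828 1.6856e-04
  solve Keq expr → x = 4.9949e-05; check Q = 1.5020e-06

x = 4.9949e-05 M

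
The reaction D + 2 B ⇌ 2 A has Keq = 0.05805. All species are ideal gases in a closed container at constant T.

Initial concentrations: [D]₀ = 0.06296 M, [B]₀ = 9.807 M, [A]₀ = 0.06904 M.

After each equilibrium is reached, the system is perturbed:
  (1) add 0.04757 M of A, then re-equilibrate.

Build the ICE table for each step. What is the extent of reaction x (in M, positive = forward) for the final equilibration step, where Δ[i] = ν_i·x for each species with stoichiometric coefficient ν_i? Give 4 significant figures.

Q₀ = 7.8716e-04 vs Keq = 0.05805 ⇒ Q<K, forward
Step 1:
                  D         B         A
  I         0.06296     9.807   0.06904
  C        -0.05684   -0.1137    0.1137
  E        0.006121     9.693    0.1827
  solve Keq expr → x = 0.05684; check Q = 0.05805
Then add 0.04757 M of A.
Step 2:
                  D         B         A
  I        0.006121     9.693    0.2303
  C        0.003078  0.006155 -0.006155
  E        0.009198     9.699    0.2241
  solve Keq expr → x = -0.003078; check Q = 0.05805

x = -0.003078 M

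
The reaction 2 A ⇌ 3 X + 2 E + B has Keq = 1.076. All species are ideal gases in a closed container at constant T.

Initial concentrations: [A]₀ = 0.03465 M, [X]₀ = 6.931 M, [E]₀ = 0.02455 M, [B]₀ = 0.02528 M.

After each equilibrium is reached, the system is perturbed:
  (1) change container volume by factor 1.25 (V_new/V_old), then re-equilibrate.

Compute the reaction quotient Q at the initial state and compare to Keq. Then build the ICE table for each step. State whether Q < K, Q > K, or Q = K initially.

Q₀ = 4.225 vs Keq = 1.076 ⇒ Q>K, reverse
Step 1:
                    A           X           E           B
  init        0.03465       6.931     0.02455     0.02528
  Δ          0.007928    -0.01189   -0.007928   -0.003964
  eq          0.04258       6.919     0.01662     0.02132
  solve Keq expr → x = -0.003964; check Q = 1.076
Then change container volume by factor 1.25 (V_new/V_old).
Step 2:
                    A           X           E           B
  init        0.03406       5.535      0.0133     0.01705
  Δ         -0.004012    0.006019    0.004012    0.002006
  eq          0.03005       5.541     0.01731     0.01906
  solve Keq expr → x = 0.002006; check Q = 1.076

Q₀ = 4.225; Q > K (proceeds reverse)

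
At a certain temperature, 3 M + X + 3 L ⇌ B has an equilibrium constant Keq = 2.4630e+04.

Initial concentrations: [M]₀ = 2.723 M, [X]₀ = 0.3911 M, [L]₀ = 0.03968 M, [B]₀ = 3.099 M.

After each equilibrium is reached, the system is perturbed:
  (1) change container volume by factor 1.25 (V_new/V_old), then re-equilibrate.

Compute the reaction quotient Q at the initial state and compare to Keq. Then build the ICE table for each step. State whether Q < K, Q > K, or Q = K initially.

Q₀ = 6282 vs Keq = 2.4630e+04 ⇒ Q<K, forward
Step 1:
                   M          X          L          B
  init         2.723     0.3911    0.03968      3.099
  Δ         -0.01427  -0.004756   -0.01427   0.004756
  eq           2.709     0.3863    0.02541      3.104
  solve Keq expr → x = 0.004756; check Q = 2.4630e+04
Then change container volume by factor 1.25 (V_new/V_old).
Step 2:
                   M          X          L          B
  init         2.167     0.3091    0.02033      2.483
  Δ          0.01113   0.003711    0.01113  -0.003711
  eq           2.178     0.3128    0.03146      2.479
  solve Keq expr → x = -0.003711; check Q = 2.4630e+04

Q₀ = 6282; Q < K (proceeds forward)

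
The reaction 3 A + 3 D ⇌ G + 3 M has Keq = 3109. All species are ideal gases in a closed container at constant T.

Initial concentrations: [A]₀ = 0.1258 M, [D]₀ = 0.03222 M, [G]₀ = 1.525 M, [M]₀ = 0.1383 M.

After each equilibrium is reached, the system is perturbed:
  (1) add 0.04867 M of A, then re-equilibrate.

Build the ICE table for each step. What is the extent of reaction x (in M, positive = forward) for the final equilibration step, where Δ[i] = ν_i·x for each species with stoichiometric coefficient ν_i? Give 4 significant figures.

x = 0.002867 M

Q₀ = 6.0578e+04 vs Keq = 3109 ⇒ Q>K, reverse
Step 1:
                    A           D           G           M
  init         0.1258     0.03222       1.525      0.1383
  Δ           0.02601     0.02601   -0.008669    -0.02601
  eq           0.1518     0.05823       1.516      0.1123
  solve Keq expr → x = -0.008669; check Q = 3109
Then add 0.04867 M of A.
Step 2:
                    A           D           G           M
  init         0.2005     0.05823       1.516      0.1123
  Δ           -0.0086     -0.0086    0.002867      0.0086
  eq           0.1919     0.04963       1.519      0.1209
  solve Keq expr → x = 0.002867; check Q = 3109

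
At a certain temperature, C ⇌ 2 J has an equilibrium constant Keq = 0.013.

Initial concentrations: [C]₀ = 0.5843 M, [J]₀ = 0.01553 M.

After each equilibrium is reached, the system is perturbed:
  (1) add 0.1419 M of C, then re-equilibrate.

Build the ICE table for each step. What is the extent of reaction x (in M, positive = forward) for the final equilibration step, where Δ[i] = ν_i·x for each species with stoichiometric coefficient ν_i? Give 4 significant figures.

x = 0.004972 M

Q₀ = 4.1277e-04 vs Keq = 0.013 ⇒ Q<K, forward
Step 1:
                  C         J
  init       0.5843   0.01553
  Δ        -0.03451   0.06901
  eq         0.5498   0.08454
  solve Keq expr → x = 0.03451; check Q = 0.013
Then add 0.1419 M of C.
Step 2:
                  C         J
  init       0.6917   0.08454
  Δ       -0.004972  0.009943
  eq         0.6867   0.09448
  solve Keq expr → x = 0.004972; check Q = 0.013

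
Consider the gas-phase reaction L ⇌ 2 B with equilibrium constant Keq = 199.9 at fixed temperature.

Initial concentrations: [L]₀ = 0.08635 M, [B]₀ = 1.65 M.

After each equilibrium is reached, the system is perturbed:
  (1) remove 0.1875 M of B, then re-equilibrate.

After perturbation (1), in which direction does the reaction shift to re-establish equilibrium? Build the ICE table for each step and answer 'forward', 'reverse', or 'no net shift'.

Q₀ = 31.53 vs Keq = 199.9 ⇒ Q<K, forward
Step 1:
                  L         B
  Initial   0.08635      1.65
  Change   -0.07031    0.1406
  Equil     0.01604     1.791
  solve Keq expr → x = 0.07031; check Q = 199.9
Then remove 0.1875 M of B.
Step 2:
                  L         B
  Initial   0.01604     1.603
  Change  -0.003084  0.006168
  Equil     0.01296     1.609
  solve Keq expr → x = 0.003084; check Q = 199.9

Direction: forward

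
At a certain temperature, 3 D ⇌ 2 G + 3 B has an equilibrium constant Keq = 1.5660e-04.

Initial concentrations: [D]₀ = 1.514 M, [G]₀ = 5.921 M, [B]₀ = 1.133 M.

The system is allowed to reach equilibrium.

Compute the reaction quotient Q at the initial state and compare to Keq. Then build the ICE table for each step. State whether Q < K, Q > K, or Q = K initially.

Q₀ = 14.69 vs Keq = 1.5660e-04 ⇒ Q>K, reverse
Step 1:
                    D           G           B
  init          1.514       5.921       1.133
  Δ             1.086     -0.7242      -1.086
  eq              2.6       5.197     0.04672
  solve Keq expr → x = -0.3621; check Q = 1.5660e-04

Q₀ = 14.69; Q > K (proceeds reverse)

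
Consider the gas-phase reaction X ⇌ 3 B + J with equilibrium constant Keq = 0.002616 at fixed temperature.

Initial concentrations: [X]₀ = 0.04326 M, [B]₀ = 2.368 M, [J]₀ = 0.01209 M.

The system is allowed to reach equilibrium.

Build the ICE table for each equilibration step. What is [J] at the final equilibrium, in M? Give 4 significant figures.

Q₀ = 3.711 vs Keq = 0.002616 ⇒ Q>K, reverse
Step 1:
                  X         B         J
  init      0.04326     2.368   0.01209
  Δ         0.01208  -0.03624  -0.01208
  eq        0.05534     2.332 1.1419e-05
  solve Keq expr → x = -0.01208; check Q = 0.002616

[J]_eq = 1.1419e-05 M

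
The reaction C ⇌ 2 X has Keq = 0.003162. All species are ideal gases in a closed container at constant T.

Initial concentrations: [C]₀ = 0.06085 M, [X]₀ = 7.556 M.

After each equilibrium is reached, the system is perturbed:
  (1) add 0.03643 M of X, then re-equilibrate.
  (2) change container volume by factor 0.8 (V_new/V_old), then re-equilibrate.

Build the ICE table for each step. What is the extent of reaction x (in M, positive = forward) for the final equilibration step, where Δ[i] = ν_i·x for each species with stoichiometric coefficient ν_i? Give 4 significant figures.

x = -0.007189 M

Q₀ = 938.3 vs Keq = 0.003162 ⇒ Q>K, reverse
Step 1:
                   C          X
  init       0.06085      7.556
  Δ            3.723     -7.447
  eq           3.784     0.1094
  solve Keq expr → x = -3.723; check Q = 0.003162
Then add 0.03643 M of X.
Step 2:
                   C          X
  init         3.784     0.1458
  Δ          0.01808   -0.03617
  eq           3.802     0.1096
  solve Keq expr → x = -0.01808; check Q = 0.003162
Then change container volume by factor 0.8 (V_new/V_old).
Step 3:
                   C          X
  init         4.753     0.1371
  Δ         0.007189   -0.01438
  eq            4.76     0.1227
  solve Keq expr → x = -0.007189; check Q = 0.003162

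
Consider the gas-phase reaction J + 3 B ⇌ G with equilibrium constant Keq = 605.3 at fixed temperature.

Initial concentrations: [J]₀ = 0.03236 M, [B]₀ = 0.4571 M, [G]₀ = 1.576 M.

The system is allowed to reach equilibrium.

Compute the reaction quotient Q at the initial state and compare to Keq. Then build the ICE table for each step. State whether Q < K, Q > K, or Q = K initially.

Q₀ = 509.9 vs Keq = 605.3 ⇒ Q<K, forward
Step 1:
                   J          B          G
  init       0.03236     0.4571      1.576
  Δ        -0.003229  -0.009688   0.003229
  eq         0.02913     0.4474      1.579
  solve Keq expr → x = 0.003229; check Q = 605.3

Q₀ = 509.9; Q < K (proceeds forward)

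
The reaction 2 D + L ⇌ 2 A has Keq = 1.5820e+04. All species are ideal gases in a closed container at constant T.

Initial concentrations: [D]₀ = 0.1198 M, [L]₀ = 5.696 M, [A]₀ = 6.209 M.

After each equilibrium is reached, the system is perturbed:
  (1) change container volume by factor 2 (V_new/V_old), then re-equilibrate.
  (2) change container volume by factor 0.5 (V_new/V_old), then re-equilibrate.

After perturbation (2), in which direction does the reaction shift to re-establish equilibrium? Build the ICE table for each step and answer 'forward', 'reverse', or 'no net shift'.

Q₀ = 471.6 vs Keq = 1.5820e+04 ⇒ Q<K, forward
Step 1:
                   D          L          A
  Initial     0.1198      5.696      6.209
  Change     -0.0987   -0.04935     0.0987
  Equil       0.0211      5.647      6.308
  solve Keq expr → x = 0.04935; check Q = 1.5820e+04
Then change container volume by factor 2 (V_new/V_old).
Step 2:
                   D          L          A
  Initial    0.01055      2.823      3.154
  Change    0.004345   0.002172  -0.004345
  Equil       0.0149      2.825       3.15
  solve Keq expr → x = -0.002172; check Q = 1.5820e+04
Then change container volume by factor 0.5 (V_new/V_old).
Step 3:
                   D          L          A
  Initial    0.02979      5.651      6.299
  Change   -0.008689  -0.004345   0.008689
  Equil       0.0211      5.647      6.308
  solve Keq expr → x = 0.004345; check Q = 1.5820e+04

Direction: forward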